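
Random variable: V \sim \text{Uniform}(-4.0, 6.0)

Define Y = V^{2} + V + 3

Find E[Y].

E[Y] = 1*E[V²] + 1*E[V] + 3
E[V] = 1
E[V²] = Var(V) + (E[V])² = 8.3333333 + 1 = 9.3333333
E[Y] = 1*9.3333333 + 1*1 + 3 = 13.333333

13.333333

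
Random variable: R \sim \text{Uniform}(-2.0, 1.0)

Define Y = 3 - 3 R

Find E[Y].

For Y = -3R + 3:
E[Y] = -3 * E[R] + 3
E[R] = (-2 + 1)/2 = -0.5
E[Y] = -3 * (-0.5) + 3 = 4.5

4.5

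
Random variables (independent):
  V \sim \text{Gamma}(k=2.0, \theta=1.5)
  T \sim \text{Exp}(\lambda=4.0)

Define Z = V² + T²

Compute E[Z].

E[Z] = E[V²] + E[T²]
E[V²] = Var(V) + E[V]² = 4.5 + 9 = 13.5
E[T²] = Var(T) + E[T]² = 0.0625 + 0.0625 = 0.125
E[Z] = 13.5 + 0.125 = 13.625

13.625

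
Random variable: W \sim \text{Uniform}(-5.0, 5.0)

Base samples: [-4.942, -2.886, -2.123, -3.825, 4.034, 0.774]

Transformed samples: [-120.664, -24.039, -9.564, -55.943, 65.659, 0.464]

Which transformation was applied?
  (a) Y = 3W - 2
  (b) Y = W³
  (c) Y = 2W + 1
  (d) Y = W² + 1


Checking option (b) Y = W³:
  W = -4.942 -> Y = -120.664 ✓
  W = -2.886 -> Y = -24.039 ✓
  W = -2.123 -> Y = -9.564 ✓
All samples match this transformation.

(b) W³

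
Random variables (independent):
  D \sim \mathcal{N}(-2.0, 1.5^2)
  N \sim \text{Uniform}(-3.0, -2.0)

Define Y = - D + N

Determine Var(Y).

For independent RVs: Var(aX + bY) = a²Var(X) + b²Var(Y)
Var(D) = 2.25
Var(N) = 0.083333333
Var(Y) = (-1)²*2.25 + 1²*0.083333333
= 1*2.25 + 1*0.083333333 = 2.3333333

2.3333333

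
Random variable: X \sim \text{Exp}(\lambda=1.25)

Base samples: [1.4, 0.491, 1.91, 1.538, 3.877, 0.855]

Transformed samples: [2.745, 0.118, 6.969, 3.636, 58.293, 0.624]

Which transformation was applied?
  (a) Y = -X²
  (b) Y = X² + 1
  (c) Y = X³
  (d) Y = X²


Checking option (c) Y = X³:
  X = 1.4 -> Y = 2.745 ✓
  X = 0.491 -> Y = 0.118 ✓
  X = 1.91 -> Y = 6.969 ✓
All samples match this transformation.

(c) X³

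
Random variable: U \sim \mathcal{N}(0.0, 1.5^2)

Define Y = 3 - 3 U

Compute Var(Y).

For Y = aU + b: Var(Y) = a² * Var(U)
Var(U) = 1.5^2 = 2.25
Var(Y) = (-3)² * 2.25 = 9 * 2.25 = 20.25

20.25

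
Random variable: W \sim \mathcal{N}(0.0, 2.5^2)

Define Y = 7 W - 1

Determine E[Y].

For Y = 7W - 1:
E[Y] = 7 * E[W] - 1
E[W] = 0.0 = 0
E[Y] = 7 * 0 - 1 = -1

-1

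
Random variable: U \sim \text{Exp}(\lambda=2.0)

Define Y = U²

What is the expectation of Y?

Using E[X²] = Var(X) + (E[X])²:
E[U] = 0.5
Var(U) = 1/2.0^2 = 0.25
E[U²] = 0.25 + 0.5² = 0.25 + 0.25 = 0.5

0.5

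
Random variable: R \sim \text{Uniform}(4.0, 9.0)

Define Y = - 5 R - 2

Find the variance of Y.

For Y = aR + b: Var(Y) = a² * Var(R)
Var(R) = (9 - 4)^2/12 = 2.0833333
Var(Y) = (-5)² * 2.0833333 = 25 * 2.0833333 = 52.083333

52.083333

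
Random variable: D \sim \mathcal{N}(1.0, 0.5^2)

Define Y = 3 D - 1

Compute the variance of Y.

For Y = aD + b: Var(Y) = a² * Var(D)
Var(D) = 0.5^2 = 0.25
Var(Y) = 3² * 0.25 = 9 * 0.25 = 2.25

2.25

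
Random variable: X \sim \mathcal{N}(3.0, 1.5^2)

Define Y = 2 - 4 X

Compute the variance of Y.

For Y = aX + b: Var(Y) = a² * Var(X)
Var(X) = 1.5^2 = 2.25
Var(Y) = (-4)² * 2.25 = 16 * 2.25 = 36

36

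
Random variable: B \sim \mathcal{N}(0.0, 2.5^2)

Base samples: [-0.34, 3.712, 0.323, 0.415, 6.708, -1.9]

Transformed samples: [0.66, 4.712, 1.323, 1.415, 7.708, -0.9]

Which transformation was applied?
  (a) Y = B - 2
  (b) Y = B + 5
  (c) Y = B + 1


Checking option (c) Y = B + 1:
  B = -0.34 -> Y = 0.66 ✓
  B = 3.712 -> Y = 4.712 ✓
  B = 0.323 -> Y = 1.323 ✓
All samples match this transformation.

(c) B + 1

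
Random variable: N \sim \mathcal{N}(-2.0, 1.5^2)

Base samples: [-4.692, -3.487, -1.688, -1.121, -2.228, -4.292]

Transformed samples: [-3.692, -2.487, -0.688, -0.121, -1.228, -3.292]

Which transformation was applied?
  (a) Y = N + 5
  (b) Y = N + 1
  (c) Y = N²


Checking option (b) Y = N + 1:
  N = -4.692 -> Y = -3.692 ✓
  N = -3.487 -> Y = -2.487 ✓
  N = -1.688 -> Y = -0.688 ✓
All samples match this transformation.

(b) N + 1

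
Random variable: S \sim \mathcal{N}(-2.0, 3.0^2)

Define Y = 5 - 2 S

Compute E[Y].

For Y = -2S + 5:
E[Y] = -2 * E[S] + 5
E[S] = -2.0 = -2
E[Y] = -2 * (-2) + 5 = 9

9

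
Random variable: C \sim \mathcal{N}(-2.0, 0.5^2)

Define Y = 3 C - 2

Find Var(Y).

For Y = aC + b: Var(Y) = a² * Var(C)
Var(C) = 0.5^2 = 0.25
Var(Y) = 3² * 0.25 = 9 * 0.25 = 2.25

2.25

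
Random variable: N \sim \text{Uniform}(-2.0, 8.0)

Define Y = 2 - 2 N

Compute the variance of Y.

For Y = aN + b: Var(Y) = a² * Var(N)
Var(N) = (8 + 2)^2/12 = 8.3333333
Var(Y) = (-2)² * 8.3333333 = 4 * 8.3333333 = 33.333333

33.333333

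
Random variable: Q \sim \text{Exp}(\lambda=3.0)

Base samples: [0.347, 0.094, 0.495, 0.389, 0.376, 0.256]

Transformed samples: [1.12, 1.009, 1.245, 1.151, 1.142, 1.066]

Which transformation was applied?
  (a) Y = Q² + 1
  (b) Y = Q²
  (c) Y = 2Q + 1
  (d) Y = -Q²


Checking option (a) Y = Q² + 1:
  Q = 0.347 -> Y = 1.12 ✓
  Q = 0.094 -> Y = 1.009 ✓
  Q = 0.495 -> Y = 1.245 ✓
All samples match this transformation.

(a) Q² + 1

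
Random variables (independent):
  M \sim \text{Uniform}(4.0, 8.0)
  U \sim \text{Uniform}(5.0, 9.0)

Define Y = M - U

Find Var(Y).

For independent RVs: Var(aX + bY) = a²Var(X) + b²Var(Y)
Var(M) = 1.3333333
Var(U) = 1.3333333
Var(Y) = 1²*1.3333333 + (-1)²*1.3333333
= 1*1.3333333 + 1*1.3333333 = 2.6666667

2.6666667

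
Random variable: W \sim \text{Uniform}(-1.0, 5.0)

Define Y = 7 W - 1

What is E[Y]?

For Y = 7W - 1:
E[Y] = 7 * E[W] - 1
E[W] = (-1 + 5)/2 = 2
E[Y] = 7 * 2 - 1 = 13

13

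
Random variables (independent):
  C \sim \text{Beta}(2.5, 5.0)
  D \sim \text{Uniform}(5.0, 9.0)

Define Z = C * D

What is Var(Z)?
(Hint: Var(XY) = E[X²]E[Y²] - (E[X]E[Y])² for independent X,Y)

Var(XY) = E[X²]E[Y²] - (E[X]E[Y])²
E[C] = 0.33333333, Var(C) = 0.026143791
E[D] = 7, Var(D) = 1.3333333
E[C²] = 0.026143791 + 0.33333333² = 0.1372549
E[D²] = 1.3333333 + 7² = 50.333333
Var(Z) = 0.1372549*50.333333 - (0.33333333*7)²
= 6.9084967 - 5.4444444 = 1.4640523

1.4640523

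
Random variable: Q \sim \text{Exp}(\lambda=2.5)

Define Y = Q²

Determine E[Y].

Using E[X²] = Var(X) + (E[X])²:
E[Q] = 0.4
Var(Q) = 1/2.5^2 = 0.16
E[Q²] = 0.16 + 0.4² = 0.16 + 0.16 = 0.32

0.32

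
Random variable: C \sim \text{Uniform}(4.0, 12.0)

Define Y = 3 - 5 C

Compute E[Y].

For Y = -5C + 3:
E[Y] = -5 * E[C] + 3
E[C] = (4 + 12)/2 = 8
E[Y] = -5 * 8 + 3 = -37

-37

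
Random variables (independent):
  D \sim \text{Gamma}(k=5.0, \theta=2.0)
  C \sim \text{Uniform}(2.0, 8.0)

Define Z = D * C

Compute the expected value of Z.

For independent RVs: E[XY] = E[X]*E[Y]
E[D] = 10
E[C] = 5
E[Z] = 10 * 5 = 50

50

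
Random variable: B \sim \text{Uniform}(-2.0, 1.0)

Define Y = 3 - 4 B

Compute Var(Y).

For Y = aB + b: Var(Y) = a² * Var(B)
Var(B) = (1 + 2)^2/12 = 0.75
Var(Y) = (-4)² * 0.75 = 16 * 0.75 = 12

12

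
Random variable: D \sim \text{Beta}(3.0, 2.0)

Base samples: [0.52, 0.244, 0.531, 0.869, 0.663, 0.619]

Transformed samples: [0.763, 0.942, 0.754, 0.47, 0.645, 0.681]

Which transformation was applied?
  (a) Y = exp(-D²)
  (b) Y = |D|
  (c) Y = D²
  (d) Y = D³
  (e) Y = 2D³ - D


Checking option (a) Y = exp(-D²):
  D = 0.52 -> Y = 0.763 ✓
  D = 0.244 -> Y = 0.942 ✓
  D = 0.531 -> Y = 0.754 ✓
All samples match this transformation.

(a) exp(-D²)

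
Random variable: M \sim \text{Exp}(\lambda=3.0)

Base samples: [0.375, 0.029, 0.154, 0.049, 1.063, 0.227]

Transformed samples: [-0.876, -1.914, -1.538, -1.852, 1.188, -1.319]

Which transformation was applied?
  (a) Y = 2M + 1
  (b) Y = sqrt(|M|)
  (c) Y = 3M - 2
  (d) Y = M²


Checking option (c) Y = 3M - 2:
  M = 0.375 -> Y = -0.876 ✓
  M = 0.029 -> Y = -1.914 ✓
  M = 0.154 -> Y = -1.538 ✓
All samples match this transformation.

(c) 3M - 2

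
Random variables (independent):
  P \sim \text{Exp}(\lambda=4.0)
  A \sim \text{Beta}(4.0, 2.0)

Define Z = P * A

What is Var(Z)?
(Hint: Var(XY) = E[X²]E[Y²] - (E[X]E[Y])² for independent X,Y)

Var(XY) = E[X²]E[Y²] - (E[X]E[Y])²
E[P] = 0.25, Var(P) = 0.0625
E[A] = 0.66666667, Var(A) = 0.031746032
E[P²] = 0.0625 + 0.25² = 0.125
E[A²] = 0.031746032 + 0.66666667² = 0.47619048
Var(Z) = 0.125*0.47619048 - (0.25*0.66666667)²
= 0.05952381 - 0.027777778 = 0.031746032

0.031746032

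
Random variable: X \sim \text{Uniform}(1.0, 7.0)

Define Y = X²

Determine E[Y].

E[X²] = Var(X) + (E[X])² = 3 + 16 = 19

19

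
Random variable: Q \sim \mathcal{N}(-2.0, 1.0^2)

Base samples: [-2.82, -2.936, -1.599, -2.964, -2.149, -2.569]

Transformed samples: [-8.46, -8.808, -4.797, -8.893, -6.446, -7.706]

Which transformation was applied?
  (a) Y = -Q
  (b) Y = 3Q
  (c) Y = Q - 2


Checking option (b) Y = 3Q:
  Q = -2.82 -> Y = -8.46 ✓
  Q = -2.936 -> Y = -8.808 ✓
  Q = -1.599 -> Y = -4.797 ✓
All samples match this transformation.

(b) 3Q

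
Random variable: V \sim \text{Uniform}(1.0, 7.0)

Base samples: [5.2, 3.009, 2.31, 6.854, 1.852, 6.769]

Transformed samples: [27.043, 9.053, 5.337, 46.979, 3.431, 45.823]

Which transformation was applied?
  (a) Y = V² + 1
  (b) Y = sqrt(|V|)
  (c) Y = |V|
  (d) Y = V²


Checking option (d) Y = V²:
  V = 5.2 -> Y = 27.043 ✓
  V = 3.009 -> Y = 9.053 ✓
  V = 2.31 -> Y = 5.337 ✓
All samples match this transformation.

(d) V²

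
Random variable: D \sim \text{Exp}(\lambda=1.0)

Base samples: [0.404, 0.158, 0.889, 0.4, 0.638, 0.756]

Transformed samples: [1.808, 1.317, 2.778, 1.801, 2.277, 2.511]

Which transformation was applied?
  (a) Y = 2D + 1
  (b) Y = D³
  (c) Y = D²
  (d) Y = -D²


Checking option (a) Y = 2D + 1:
  D = 0.404 -> Y = 1.808 ✓
  D = 0.158 -> Y = 1.317 ✓
  D = 0.889 -> Y = 2.778 ✓
All samples match this transformation.

(a) 2D + 1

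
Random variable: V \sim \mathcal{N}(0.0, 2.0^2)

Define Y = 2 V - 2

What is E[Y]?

For Y = 2V - 2:
E[Y] = 2 * E[V] - 2
E[V] = 0.0 = 0
E[Y] = 2 * 0 - 2 = -2

-2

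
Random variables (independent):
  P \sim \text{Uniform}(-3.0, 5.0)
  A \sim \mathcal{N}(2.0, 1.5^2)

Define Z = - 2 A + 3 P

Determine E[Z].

E[Z] = 3*E[P] - 2*E[A]
E[P] = 1
E[A] = 2
E[Z] = 3*1 - 2*2 = -1

-1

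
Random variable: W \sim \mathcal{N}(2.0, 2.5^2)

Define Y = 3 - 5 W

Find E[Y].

For Y = -5W + 3:
E[Y] = -5 * E[W] + 3
E[W] = 2.0 = 2
E[Y] = -5 * 2 + 3 = -7

-7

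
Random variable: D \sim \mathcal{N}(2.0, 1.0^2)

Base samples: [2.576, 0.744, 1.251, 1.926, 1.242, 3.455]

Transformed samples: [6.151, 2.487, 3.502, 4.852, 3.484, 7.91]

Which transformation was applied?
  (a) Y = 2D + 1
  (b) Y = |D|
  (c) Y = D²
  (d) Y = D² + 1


Checking option (a) Y = 2D + 1:
  D = 2.576 -> Y = 6.151 ✓
  D = 0.744 -> Y = 2.487 ✓
  D = 1.251 -> Y = 3.502 ✓
All samples match this transformation.

(a) 2D + 1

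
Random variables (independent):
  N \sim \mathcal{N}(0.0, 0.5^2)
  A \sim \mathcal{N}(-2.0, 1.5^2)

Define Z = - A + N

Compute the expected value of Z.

E[Z] = 1*E[N] - 1*E[A]
E[N] = 0
E[A] = -2
E[Z] = 1*0 - 1*(-2) = 2

2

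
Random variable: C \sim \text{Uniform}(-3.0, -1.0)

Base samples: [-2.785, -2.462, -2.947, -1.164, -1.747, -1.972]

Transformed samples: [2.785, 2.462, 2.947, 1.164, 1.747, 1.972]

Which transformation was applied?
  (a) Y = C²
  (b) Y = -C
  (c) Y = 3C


Checking option (b) Y = -C:
  C = -2.785 -> Y = 2.785 ✓
  C = -2.462 -> Y = 2.462 ✓
  C = -2.947 -> Y = 2.947 ✓
All samples match this transformation.

(b) -C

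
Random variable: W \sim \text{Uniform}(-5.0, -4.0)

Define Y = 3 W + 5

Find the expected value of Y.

For Y = 3W + 5:
E[Y] = 3 * E[W] + 5
E[W] = (-5 - 4)/2 = -4.5
E[Y] = 3 * (-4.5) + 5 = -8.5

-8.5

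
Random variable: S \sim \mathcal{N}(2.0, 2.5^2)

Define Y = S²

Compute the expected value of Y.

E[S²] = Var(S) + (E[S])² = 6.25 + 4 = 10.25

10.25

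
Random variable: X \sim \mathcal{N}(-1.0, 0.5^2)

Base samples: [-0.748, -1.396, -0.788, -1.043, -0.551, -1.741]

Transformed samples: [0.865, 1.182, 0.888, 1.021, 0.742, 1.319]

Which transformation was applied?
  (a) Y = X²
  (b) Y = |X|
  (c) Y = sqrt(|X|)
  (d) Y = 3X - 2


Checking option (c) Y = sqrt(|X|):
  X = -0.748 -> Y = 0.865 ✓
  X = -1.396 -> Y = 1.182 ✓
  X = -0.788 -> Y = 0.888 ✓
All samples match this transformation.

(c) sqrt(|X|)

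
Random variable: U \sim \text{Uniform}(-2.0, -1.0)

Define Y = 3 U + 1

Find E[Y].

For Y = 3U + 1:
E[Y] = 3 * E[U] + 1
E[U] = (-2 - 1)/2 = -1.5
E[Y] = 3 * (-1.5) + 1 = -3.5

-3.5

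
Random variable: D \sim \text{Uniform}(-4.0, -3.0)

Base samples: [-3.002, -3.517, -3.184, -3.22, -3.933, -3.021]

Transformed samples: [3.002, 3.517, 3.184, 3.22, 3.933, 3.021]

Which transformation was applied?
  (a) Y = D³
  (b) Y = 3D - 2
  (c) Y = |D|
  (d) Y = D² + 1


Checking option (c) Y = |D|:
  D = -3.002 -> Y = 3.002 ✓
  D = -3.517 -> Y = 3.517 ✓
  D = -3.184 -> Y = 3.184 ✓
All samples match this transformation.

(c) |D|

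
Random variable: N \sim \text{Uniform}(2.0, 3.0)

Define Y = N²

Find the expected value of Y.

Using E[X²] = Var(X) + (E[X])²:
E[N] = 2.5
Var(N) = (3 - 2)^2/12 = 0.083333333
E[N²] = 0.083333333 + 2.5² = 0.083333333 + 6.25 = 6.3333333

6.3333333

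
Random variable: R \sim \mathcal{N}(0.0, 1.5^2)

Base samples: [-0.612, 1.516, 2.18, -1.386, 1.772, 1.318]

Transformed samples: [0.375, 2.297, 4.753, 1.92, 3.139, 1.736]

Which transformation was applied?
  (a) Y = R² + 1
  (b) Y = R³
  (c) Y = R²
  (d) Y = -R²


Checking option (c) Y = R²:
  R = -0.612 -> Y = 0.375 ✓
  R = 1.516 -> Y = 2.297 ✓
  R = 2.18 -> Y = 4.753 ✓
All samples match this transformation.

(c) R²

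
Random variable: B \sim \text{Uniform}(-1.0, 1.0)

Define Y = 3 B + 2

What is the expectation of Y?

For Y = 3B + 2:
E[Y] = 3 * E[B] + 2
E[B] = (-1 + 1)/2 = 0
E[Y] = 3 * 0 + 2 = 2

2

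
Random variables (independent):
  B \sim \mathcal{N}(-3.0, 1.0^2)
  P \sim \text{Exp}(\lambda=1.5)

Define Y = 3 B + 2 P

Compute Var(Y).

For independent RVs: Var(aX + bY) = a²Var(X) + b²Var(Y)
Var(B) = 1
Var(P) = 0.44444444
Var(Y) = 3²*1 + 2²*0.44444444
= 9*1 + 4*0.44444444 = 10.777778

10.777778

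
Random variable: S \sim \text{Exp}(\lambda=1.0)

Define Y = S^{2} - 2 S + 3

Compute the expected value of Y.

E[Y] = 1*E[S²] - 2*E[S] + 3
E[S] = 1
E[S²] = Var(S) + (E[S])² = 1 + 1 = 2
E[Y] = 1*2 - 2*1 + 3 = 3

3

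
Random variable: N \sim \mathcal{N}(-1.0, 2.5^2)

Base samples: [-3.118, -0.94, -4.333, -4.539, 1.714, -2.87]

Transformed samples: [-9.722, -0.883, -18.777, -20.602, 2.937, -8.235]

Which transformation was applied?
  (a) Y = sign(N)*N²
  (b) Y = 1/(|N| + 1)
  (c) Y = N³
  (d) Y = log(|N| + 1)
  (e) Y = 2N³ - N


Checking option (a) Y = sign(N)*N²:
  N = -3.118 -> Y = -9.722 ✓
  N = -0.94 -> Y = -0.883 ✓
  N = -4.333 -> Y = -18.777 ✓
All samples match this transformation.

(a) sign(N)*N²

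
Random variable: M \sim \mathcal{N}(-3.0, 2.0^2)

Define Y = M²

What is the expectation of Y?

Using E[X²] = Var(X) + (E[X])²:
E[M] = -3
Var(M) = 2.0^2 = 4
E[M²] = 4 + (-3)² = 4 + 9 = 13

13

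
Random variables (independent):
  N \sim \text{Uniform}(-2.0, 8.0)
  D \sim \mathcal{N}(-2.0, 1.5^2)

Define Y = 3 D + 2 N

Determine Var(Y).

For independent RVs: Var(aX + bY) = a²Var(X) + b²Var(Y)
Var(N) = 8.3333333
Var(D) = 2.25
Var(Y) = 2²*8.3333333 + 3²*2.25
= 4*8.3333333 + 9*2.25 = 53.583333

53.583333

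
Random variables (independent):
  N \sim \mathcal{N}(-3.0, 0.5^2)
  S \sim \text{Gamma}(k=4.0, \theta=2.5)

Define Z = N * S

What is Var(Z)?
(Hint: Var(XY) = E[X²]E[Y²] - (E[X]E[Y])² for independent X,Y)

Var(XY) = E[X²]E[Y²] - (E[X]E[Y])²
E[N] = -3, Var(N) = 0.25
E[S] = 10, Var(S) = 25
E[N²] = 0.25 + (-3)² = 9.25
E[S²] = 25 + 10² = 125
Var(Z) = 9.25*125 - (-3*10)²
= 1156.25 - 900 = 256.25

256.25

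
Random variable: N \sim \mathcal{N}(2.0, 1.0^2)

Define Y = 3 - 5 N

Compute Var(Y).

For Y = aN + b: Var(Y) = a² * Var(N)
Var(N) = 1.0^2 = 1
Var(Y) = (-5)² * 1 = 25 * 1 = 25

25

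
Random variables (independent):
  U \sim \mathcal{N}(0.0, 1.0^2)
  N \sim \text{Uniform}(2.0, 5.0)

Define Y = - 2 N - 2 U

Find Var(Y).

For independent RVs: Var(aX + bY) = a²Var(X) + b²Var(Y)
Var(U) = 1
Var(N) = 0.75
Var(Y) = (-2)²*1 + (-2)²*0.75
= 4*1 + 4*0.75 = 7

7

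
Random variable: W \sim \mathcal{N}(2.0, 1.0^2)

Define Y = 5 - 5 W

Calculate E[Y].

For Y = -5W + 5:
E[Y] = -5 * E[W] + 5
E[W] = 2.0 = 2
E[Y] = -5 * 2 + 5 = -5

-5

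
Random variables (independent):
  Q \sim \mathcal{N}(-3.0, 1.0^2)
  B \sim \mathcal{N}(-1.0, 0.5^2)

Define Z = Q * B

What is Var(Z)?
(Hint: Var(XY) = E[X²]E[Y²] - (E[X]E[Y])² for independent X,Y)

Var(XY) = E[X²]E[Y²] - (E[X]E[Y])²
E[Q] = -3, Var(Q) = 1
E[B] = -1, Var(B) = 0.25
E[Q²] = 1 + (-3)² = 10
E[B²] = 0.25 + (-1)² = 1.25
Var(Z) = 10*1.25 - (-3*(-1))²
= 12.5 - 9 = 3.5

3.5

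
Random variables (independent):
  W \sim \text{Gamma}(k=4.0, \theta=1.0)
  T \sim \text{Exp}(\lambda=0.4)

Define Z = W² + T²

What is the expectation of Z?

E[Z] = E[W²] + E[T²]
E[W²] = Var(W) + E[W]² = 4 + 16 = 20
E[T²] = Var(T) + E[T]² = 6.25 + 6.25 = 12.5
E[Z] = 20 + 12.5 = 32.5

32.5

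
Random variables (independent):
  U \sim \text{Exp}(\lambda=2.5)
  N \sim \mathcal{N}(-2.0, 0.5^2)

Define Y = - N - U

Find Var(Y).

For independent RVs: Var(aX + bY) = a²Var(X) + b²Var(Y)
Var(U) = 0.16
Var(N) = 0.25
Var(Y) = (-1)²*0.16 + (-1)²*0.25
= 1*0.16 + 1*0.25 = 0.41

0.41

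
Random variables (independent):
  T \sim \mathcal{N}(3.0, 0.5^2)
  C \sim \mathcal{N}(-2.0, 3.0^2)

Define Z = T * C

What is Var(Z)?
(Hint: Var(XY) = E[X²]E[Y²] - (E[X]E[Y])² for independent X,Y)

Var(XY) = E[X²]E[Y²] - (E[X]E[Y])²
E[T] = 3, Var(T) = 0.25
E[C] = -2, Var(C) = 9
E[T²] = 0.25 + 3² = 9.25
E[C²] = 9 + (-2)² = 13
Var(Z) = 9.25*13 - (3*(-2))²
= 120.25 - 36 = 84.25

84.25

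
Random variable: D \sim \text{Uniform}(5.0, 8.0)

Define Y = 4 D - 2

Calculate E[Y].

For Y = 4D - 2:
E[Y] = 4 * E[D] - 2
E[D] = (5 + 8)/2 = 6.5
E[Y] = 4 * 6.5 - 2 = 24

24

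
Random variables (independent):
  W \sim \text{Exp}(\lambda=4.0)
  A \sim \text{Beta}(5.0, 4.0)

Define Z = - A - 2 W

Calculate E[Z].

E[Z] = -2*E[W] - 1*E[A]
E[W] = 0.25
E[A] = 0.55555556
E[Z] = -2*0.25 - 1*0.55555556 = -1.0555556

-1.0555556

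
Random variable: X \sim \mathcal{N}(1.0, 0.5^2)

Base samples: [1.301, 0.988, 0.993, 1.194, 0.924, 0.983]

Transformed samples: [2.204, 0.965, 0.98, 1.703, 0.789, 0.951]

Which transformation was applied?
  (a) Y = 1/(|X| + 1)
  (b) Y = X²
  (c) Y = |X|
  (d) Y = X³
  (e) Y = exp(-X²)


Checking option (d) Y = X³:
  X = 1.301 -> Y = 2.204 ✓
  X = 0.988 -> Y = 0.965 ✓
  X = 0.993 -> Y = 0.98 ✓
All samples match this transformation.

(d) X³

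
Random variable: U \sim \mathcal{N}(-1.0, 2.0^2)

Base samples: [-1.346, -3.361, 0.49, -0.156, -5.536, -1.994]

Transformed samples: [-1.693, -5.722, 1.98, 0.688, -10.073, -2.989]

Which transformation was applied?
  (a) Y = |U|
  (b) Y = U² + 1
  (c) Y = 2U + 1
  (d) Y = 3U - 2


Checking option (c) Y = 2U + 1:
  U = -1.346 -> Y = -1.693 ✓
  U = -3.361 -> Y = -5.722 ✓
  U = 0.49 -> Y = 1.98 ✓
All samples match this transformation.

(c) 2U + 1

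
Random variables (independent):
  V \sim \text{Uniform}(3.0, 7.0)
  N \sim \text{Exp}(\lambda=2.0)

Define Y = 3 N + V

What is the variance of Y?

For independent RVs: Var(aX + bY) = a²Var(X) + b²Var(Y)
Var(V) = 1.3333333
Var(N) = 0.25
Var(Y) = 1²*1.3333333 + 3²*0.25
= 1*1.3333333 + 9*0.25 = 3.5833333

3.5833333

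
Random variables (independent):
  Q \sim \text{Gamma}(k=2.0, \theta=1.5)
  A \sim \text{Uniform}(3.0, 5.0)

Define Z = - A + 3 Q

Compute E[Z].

E[Z] = 3*E[Q] - 1*E[A]
E[Q] = 3
E[A] = 4
E[Z] = 3*3 - 1*4 = 5

5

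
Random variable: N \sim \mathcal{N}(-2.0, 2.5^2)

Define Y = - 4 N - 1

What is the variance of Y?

For Y = aN + b: Var(Y) = a² * Var(N)
Var(N) = 2.5^2 = 6.25
Var(Y) = (-4)² * 6.25 = 16 * 6.25 = 100

100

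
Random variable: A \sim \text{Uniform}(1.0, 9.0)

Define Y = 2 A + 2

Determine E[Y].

For Y = 2A + 2:
E[Y] = 2 * E[A] + 2
E[A] = (1 + 9)/2 = 5
E[Y] = 2 * 5 + 2 = 12

12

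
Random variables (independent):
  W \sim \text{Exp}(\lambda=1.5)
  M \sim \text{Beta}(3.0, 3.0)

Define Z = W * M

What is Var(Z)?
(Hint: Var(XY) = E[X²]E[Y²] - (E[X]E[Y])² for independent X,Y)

Var(XY) = E[X²]E[Y²] - (E[X]E[Y])²
E[W] = 0.66666667, Var(W) = 0.44444444
E[M] = 0.5, Var(M) = 0.035714286
E[W²] = 0.44444444 + 0.66666667² = 0.88888889
E[M²] = 0.035714286 + 0.5² = 0.28571429
Var(Z) = 0.88888889*0.28571429 - (0.66666667*0.5)²
= 0.25396825 - 0.11111111 = 0.14285714

0.14285714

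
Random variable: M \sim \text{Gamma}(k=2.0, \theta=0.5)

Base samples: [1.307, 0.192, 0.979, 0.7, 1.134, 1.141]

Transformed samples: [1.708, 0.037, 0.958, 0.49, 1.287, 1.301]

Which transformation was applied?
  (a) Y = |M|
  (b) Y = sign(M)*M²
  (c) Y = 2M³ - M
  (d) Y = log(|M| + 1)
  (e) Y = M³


Checking option (b) Y = sign(M)*M²:
  M = 1.307 -> Y = 1.708 ✓
  M = 0.192 -> Y = 0.037 ✓
  M = 0.979 -> Y = 0.958 ✓
All samples match this transformation.

(b) sign(M)*M²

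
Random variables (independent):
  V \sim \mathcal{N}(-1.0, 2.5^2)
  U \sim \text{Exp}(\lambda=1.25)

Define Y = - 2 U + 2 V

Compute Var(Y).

For independent RVs: Var(aX + bY) = a²Var(X) + b²Var(Y)
Var(V) = 6.25
Var(U) = 0.64
Var(Y) = 2²*6.25 + (-2)²*0.64
= 4*6.25 + 4*0.64 = 27.56

27.56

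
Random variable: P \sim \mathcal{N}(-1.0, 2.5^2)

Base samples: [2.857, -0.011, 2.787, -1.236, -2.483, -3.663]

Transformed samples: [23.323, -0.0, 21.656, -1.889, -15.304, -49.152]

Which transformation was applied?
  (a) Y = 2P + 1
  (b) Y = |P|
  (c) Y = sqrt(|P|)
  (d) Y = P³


Checking option (d) Y = P³:
  P = 2.857 -> Y = 23.323 ✓
  P = -0.011 -> Y = -0.0 ✓
  P = 2.787 -> Y = 21.656 ✓
All samples match this transformation.

(d) P³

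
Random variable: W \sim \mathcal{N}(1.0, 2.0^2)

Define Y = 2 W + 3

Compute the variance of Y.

For Y = aW + b: Var(Y) = a² * Var(W)
Var(W) = 2.0^2 = 4
Var(Y) = 2² * 4 = 4 * 4 = 16

16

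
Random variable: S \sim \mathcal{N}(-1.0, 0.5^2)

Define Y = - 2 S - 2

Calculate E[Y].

For Y = -2S - 2:
E[Y] = -2 * E[S] - 2
E[S] = -1.0 = -1
E[Y] = -2 * (-1) - 2 = 0

0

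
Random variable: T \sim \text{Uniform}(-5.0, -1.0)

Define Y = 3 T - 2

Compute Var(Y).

For Y = aT + b: Var(Y) = a² * Var(T)
Var(T) = (-1 + 5)^2/12 = 1.3333333
Var(Y) = 3² * 1.3333333 = 9 * 1.3333333 = 12

12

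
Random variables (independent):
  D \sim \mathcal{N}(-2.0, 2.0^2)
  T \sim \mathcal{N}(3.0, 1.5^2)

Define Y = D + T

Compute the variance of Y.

For independent RVs: Var(aX + bY) = a²Var(X) + b²Var(Y)
Var(D) = 4
Var(T) = 2.25
Var(Y) = 1²*4 + 1²*2.25
= 1*4 + 1*2.25 = 6.25

6.25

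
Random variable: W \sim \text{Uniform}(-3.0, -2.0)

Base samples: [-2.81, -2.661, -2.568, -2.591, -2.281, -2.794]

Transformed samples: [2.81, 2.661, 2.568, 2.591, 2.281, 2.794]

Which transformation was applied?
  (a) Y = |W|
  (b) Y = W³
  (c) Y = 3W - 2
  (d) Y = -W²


Checking option (a) Y = |W|:
  W = -2.81 -> Y = 2.81 ✓
  W = -2.661 -> Y = 2.661 ✓
  W = -2.568 -> Y = 2.568 ✓
All samples match this transformation.

(a) |W|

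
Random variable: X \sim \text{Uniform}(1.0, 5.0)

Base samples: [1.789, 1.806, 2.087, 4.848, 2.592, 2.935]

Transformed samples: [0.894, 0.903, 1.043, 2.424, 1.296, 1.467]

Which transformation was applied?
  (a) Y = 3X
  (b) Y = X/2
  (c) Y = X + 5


Checking option (b) Y = X/2:
  X = 1.789 -> Y = 0.894 ✓
  X = 1.806 -> Y = 0.903 ✓
  X = 2.087 -> Y = 1.043 ✓
All samples match this transformation.

(b) X/2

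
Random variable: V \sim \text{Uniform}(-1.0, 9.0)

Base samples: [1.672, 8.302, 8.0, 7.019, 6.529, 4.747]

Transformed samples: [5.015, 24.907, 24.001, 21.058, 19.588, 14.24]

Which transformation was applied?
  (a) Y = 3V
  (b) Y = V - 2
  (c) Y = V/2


Checking option (a) Y = 3V:
  V = 1.672 -> Y = 5.015 ✓
  V = 8.302 -> Y = 24.907 ✓
  V = 8.0 -> Y = 24.001 ✓
All samples match this transformation.

(a) 3V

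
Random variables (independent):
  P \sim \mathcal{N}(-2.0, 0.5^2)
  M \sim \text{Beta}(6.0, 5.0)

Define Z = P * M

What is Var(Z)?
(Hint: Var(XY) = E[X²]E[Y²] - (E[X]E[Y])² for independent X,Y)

Var(XY) = E[X²]E[Y²] - (E[X]E[Y])²
E[P] = -2, Var(P) = 0.25
E[M] = 0.54545455, Var(M) = 0.020661157
E[P²] = 0.25 + (-2)² = 4.25
E[M²] = 0.020661157 + 0.54545455² = 0.31818182
Var(Z) = 4.25*0.31818182 - (-2*0.54545455)²
= 1.3522727 - 1.1900826 = 0.16219008

0.16219008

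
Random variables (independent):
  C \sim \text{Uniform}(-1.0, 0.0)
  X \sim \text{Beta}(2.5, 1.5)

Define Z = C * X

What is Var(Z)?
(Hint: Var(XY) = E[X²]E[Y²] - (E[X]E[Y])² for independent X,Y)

Var(XY) = E[X²]E[Y²] - (E[X]E[Y])²
E[C] = -0.5, Var(C) = 0.083333333
E[X] = 0.625, Var(X) = 0.046875
E[C²] = 0.083333333 + (-0.5)² = 0.33333333
E[X²] = 0.046875 + 0.625² = 0.4375
Var(Z) = 0.33333333*0.4375 - (-0.5*0.625)²
= 0.14583333 - 0.09765625 = 0.048177083

0.048177083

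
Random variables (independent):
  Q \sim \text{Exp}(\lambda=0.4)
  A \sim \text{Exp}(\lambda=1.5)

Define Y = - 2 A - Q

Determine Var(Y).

For independent RVs: Var(aX + bY) = a²Var(X) + b²Var(Y)
Var(Q) = 6.25
Var(A) = 0.44444444
Var(Y) = (-1)²*6.25 + (-2)²*0.44444444
= 1*6.25 + 4*0.44444444 = 8.0277778

8.0277778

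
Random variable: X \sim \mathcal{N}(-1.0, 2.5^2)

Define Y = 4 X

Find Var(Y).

For Y = aX + b: Var(Y) = a² * Var(X)
Var(X) = 2.5^2 = 6.25
Var(Y) = 4² * 6.25 = 16 * 6.25 = 100

100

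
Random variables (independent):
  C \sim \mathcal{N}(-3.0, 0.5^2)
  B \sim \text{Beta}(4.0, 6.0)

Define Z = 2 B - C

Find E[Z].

E[Z] = -1*E[C] + 2*E[B]
E[C] = -3
E[B] = 0.4
E[Z] = -1*(-3) + 2*0.4 = 3.8

3.8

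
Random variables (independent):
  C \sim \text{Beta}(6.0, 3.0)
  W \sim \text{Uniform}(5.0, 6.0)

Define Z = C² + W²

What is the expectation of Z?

E[Z] = E[C²] + E[W²]
E[C²] = Var(C) + E[C]² = 0.022222222 + 0.44444444 = 0.46666667
E[W²] = Var(W) + E[W]² = 0.083333333 + 30.25 = 30.333333
E[Z] = 0.46666667 + 30.333333 = 30.8

30.8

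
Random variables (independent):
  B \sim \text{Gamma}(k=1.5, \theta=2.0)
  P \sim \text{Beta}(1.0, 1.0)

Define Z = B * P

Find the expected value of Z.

For independent RVs: E[XY] = E[X]*E[Y]
E[B] = 3
E[P] = 0.5
E[Z] = 3 * 0.5 = 1.5

1.5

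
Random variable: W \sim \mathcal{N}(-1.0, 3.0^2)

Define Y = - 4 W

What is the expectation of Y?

For Y = -4W:
E[Y] = -4 * E[W]
E[W] = -1.0 = -1
E[Y] = -4 * (-1) = 4

4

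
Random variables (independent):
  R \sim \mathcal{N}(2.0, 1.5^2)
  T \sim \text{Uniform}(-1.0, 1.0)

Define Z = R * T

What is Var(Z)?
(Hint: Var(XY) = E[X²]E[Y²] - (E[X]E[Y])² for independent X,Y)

Var(XY) = E[X²]E[Y²] - (E[X]E[Y])²
E[R] = 2, Var(R) = 2.25
E[T] = 0, Var(T) = 0.33333333
E[R²] = 2.25 + 2² = 6.25
E[T²] = 0.33333333 + 0² = 0.33333333
Var(Z) = 6.25*0.33333333 - (2*0)²
= 2.0833333 - 0 = 2.0833333

2.0833333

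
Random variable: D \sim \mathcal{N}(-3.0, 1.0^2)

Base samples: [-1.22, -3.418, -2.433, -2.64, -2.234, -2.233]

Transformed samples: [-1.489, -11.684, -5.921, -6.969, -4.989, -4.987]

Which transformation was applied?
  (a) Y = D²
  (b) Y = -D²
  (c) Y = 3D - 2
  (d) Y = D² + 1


Checking option (b) Y = -D²:
  D = -1.22 -> Y = -1.489 ✓
  D = -3.418 -> Y = -11.684 ✓
  D = -2.433 -> Y = -5.921 ✓
All samples match this transformation.

(b) -D²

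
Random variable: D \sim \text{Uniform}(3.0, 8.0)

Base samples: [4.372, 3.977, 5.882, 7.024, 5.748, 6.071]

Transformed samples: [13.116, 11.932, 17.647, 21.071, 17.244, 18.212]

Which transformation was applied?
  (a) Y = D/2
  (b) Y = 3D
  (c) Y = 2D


Checking option (b) Y = 3D:
  D = 4.372 -> Y = 13.116 ✓
  D = 3.977 -> Y = 11.932 ✓
  D = 5.882 -> Y = 17.647 ✓
All samples match this transformation.

(b) 3D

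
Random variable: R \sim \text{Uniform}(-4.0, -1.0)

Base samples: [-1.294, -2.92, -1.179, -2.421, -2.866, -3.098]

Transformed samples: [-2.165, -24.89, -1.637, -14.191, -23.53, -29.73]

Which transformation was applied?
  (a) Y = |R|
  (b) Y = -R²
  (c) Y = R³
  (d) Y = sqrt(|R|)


Checking option (c) Y = R³:
  R = -1.294 -> Y = -2.165 ✓
  R = -2.92 -> Y = -24.89 ✓
  R = -1.179 -> Y = -1.637 ✓
All samples match this transformation.

(c) R³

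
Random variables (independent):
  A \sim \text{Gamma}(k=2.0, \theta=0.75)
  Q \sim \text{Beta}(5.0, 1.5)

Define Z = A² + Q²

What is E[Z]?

E[Z] = E[A²] + E[Q²]
E[A²] = Var(A) + E[A]² = 1.125 + 2.25 = 3.375
E[Q²] = Var(Q) + E[Q]² = 0.023668639 + 0.59171598 = 0.61538462
E[Z] = 3.375 + 0.61538462 = 3.9903846

3.9903846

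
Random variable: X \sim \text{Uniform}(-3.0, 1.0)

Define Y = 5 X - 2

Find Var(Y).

For Y = aX + b: Var(Y) = a² * Var(X)
Var(X) = (1 + 3)^2/12 = 1.3333333
Var(Y) = 5² * 1.3333333 = 25 * 1.3333333 = 33.333333

33.333333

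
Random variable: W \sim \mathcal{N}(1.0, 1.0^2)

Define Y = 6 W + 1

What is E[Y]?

For Y = 6W + 1:
E[Y] = 6 * E[W] + 1
E[W] = 1.0 = 1
E[Y] = 6 * 1 + 1 = 7

7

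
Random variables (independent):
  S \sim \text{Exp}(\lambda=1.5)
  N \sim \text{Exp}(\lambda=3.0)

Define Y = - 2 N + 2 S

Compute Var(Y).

For independent RVs: Var(aX + bY) = a²Var(X) + b²Var(Y)
Var(S) = 0.44444444
Var(N) = 0.11111111
Var(Y) = 2²*0.44444444 + (-2)²*0.11111111
= 4*0.44444444 + 4*0.11111111 = 2.2222222

2.2222222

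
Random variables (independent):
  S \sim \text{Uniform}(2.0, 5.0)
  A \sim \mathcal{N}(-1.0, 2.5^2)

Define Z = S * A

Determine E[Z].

For independent RVs: E[XY] = E[X]*E[Y]
E[S] = 3.5
E[A] = -1
E[Z] = 3.5 * (-1) = -3.5

-3.5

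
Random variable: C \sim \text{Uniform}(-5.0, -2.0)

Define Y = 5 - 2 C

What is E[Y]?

For Y = -2C + 5:
E[Y] = -2 * E[C] + 5
E[C] = (-5 - 2)/2 = -3.5
E[Y] = -2 * (-3.5) + 5 = 12

12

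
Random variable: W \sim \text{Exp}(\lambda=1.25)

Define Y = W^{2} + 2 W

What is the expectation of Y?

E[Y] = 1*E[W²] + 2*E[W]
E[W] = 0.8
E[W²] = Var(W) + (E[W])² = 0.64 + 0.64 = 1.28
E[Y] = 1*1.28 + 2*0.8 = 2.88

2.88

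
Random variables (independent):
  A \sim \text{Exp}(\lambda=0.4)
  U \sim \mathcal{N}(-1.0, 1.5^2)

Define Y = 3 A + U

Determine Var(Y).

For independent RVs: Var(aX + bY) = a²Var(X) + b²Var(Y)
Var(A) = 6.25
Var(U) = 2.25
Var(Y) = 3²*6.25 + 1²*2.25
= 9*6.25 + 1*2.25 = 58.5

58.5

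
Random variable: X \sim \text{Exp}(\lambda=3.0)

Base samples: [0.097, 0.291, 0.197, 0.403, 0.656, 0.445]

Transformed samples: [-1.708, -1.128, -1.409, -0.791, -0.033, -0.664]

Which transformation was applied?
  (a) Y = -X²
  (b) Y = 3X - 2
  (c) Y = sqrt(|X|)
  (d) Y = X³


Checking option (b) Y = 3X - 2:
  X = 0.097 -> Y = -1.708 ✓
  X = 0.291 -> Y = -1.128 ✓
  X = 0.197 -> Y = -1.409 ✓
All samples match this transformation.

(b) 3X - 2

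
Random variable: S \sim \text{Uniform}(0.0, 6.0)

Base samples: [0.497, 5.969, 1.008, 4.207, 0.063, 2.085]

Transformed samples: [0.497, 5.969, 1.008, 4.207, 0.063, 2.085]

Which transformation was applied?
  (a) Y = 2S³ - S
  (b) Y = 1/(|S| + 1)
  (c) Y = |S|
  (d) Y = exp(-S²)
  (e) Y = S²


Checking option (c) Y = |S|:
  S = 0.497 -> Y = 0.497 ✓
  S = 5.969 -> Y = 5.969 ✓
  S = 1.008 -> Y = 1.008 ✓
All samples match this transformation.

(c) |S|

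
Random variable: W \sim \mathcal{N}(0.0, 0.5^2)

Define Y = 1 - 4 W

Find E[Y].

For Y = -4W + 1:
E[Y] = -4 * E[W] + 1
E[W] = 0.0 = 0
E[Y] = -4 * 0 + 1 = 1

1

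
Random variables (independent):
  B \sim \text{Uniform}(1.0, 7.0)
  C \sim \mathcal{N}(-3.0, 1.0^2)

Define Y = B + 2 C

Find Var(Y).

For independent RVs: Var(aX + bY) = a²Var(X) + b²Var(Y)
Var(B) = 3
Var(C) = 1
Var(Y) = 1²*3 + 2²*1
= 1*3 + 4*1 = 7

7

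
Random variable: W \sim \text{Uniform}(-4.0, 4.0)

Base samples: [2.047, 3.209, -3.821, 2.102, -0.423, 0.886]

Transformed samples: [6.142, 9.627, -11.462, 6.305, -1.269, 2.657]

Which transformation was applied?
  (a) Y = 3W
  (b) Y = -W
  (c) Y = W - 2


Checking option (a) Y = 3W:
  W = 2.047 -> Y = 6.142 ✓
  W = 3.209 -> Y = 9.627 ✓
  W = -3.821 -> Y = -11.462 ✓
All samples match this transformation.

(a) 3W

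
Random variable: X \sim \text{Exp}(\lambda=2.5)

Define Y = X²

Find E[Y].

Using E[X²] = Var(X) + (E[X])²:
E[X] = 0.4
Var(X) = 1/2.5^2 = 0.16
E[X²] = 0.16 + 0.4² = 0.16 + 0.16 = 0.32

0.32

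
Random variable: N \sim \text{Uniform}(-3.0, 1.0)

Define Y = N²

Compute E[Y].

Using E[X²] = Var(X) + (E[X])²:
E[N] = -1
Var(N) = (1 + 3)^2/12 = 1.3333333
E[N²] = 1.3333333 + (-1)² = 1.3333333 + 1 = 2.3333333

2.3333333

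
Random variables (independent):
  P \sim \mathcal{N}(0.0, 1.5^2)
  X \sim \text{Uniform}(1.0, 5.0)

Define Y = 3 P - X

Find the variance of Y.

For independent RVs: Var(aX + bY) = a²Var(X) + b²Var(Y)
Var(P) = 2.25
Var(X) = 1.3333333
Var(Y) = 3²*2.25 + (-1)²*1.3333333
= 9*2.25 + 1*1.3333333 = 21.583333

21.583333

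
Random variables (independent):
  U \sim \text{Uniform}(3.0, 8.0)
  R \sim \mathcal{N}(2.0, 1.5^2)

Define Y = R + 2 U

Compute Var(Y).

For independent RVs: Var(aX + bY) = a²Var(X) + b²Var(Y)
Var(U) = 2.0833333
Var(R) = 2.25
Var(Y) = 2²*2.0833333 + 1²*2.25
= 4*2.0833333 + 1*2.25 = 10.583333

10.583333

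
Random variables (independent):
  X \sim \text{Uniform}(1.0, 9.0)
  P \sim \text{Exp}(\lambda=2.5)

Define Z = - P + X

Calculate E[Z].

E[Z] = 1*E[X] - 1*E[P]
E[X] = 5
E[P] = 0.4
E[Z] = 1*5 - 1*0.4 = 4.6

4.6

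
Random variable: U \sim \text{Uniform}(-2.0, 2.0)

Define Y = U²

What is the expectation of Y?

Using E[X²] = Var(X) + (E[X])²:
E[U] = 0
Var(U) = (2 + 2)^2/12 = 1.3333333
E[U²] = 1.3333333 + 0² = 1.3333333 + 0 = 1.3333333

1.3333333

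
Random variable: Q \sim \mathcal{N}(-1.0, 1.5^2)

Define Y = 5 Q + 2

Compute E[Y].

For Y = 5Q + 2:
E[Y] = 5 * E[Q] + 2
E[Q] = -1.0 = -1
E[Y] = 5 * (-1) + 2 = -3

-3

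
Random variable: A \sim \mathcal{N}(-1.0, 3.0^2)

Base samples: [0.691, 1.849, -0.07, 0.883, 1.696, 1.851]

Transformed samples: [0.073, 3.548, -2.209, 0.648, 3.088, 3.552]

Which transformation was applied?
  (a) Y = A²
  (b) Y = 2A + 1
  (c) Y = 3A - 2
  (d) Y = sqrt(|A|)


Checking option (c) Y = 3A - 2:
  A = 0.691 -> Y = 0.073 ✓
  A = 1.849 -> Y = 3.548 ✓
  A = -0.07 -> Y = -2.209 ✓
All samples match this transformation.

(c) 3A - 2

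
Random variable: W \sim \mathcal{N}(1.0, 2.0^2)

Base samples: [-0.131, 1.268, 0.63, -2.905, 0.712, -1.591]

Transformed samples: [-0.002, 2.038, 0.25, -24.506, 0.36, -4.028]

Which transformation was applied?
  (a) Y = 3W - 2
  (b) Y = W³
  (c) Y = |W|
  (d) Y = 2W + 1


Checking option (b) Y = W³:
  W = -0.131 -> Y = -0.002 ✓
  W = 1.268 -> Y = 2.038 ✓
  W = 0.63 -> Y = 0.25 ✓
All samples match this transformation.

(b) W³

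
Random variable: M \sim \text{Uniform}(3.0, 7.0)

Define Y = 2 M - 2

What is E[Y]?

For Y = 2M - 2:
E[Y] = 2 * E[M] - 2
E[M] = (3 + 7)/2 = 5
E[Y] = 2 * 5 - 2 = 8

8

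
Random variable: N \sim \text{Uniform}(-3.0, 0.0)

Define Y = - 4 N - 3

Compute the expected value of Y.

For Y = -4N - 3:
E[Y] = -4 * E[N] - 3
E[N] = (-3 + 0)/2 = -1.5
E[Y] = -4 * (-1.5) - 3 = 3

3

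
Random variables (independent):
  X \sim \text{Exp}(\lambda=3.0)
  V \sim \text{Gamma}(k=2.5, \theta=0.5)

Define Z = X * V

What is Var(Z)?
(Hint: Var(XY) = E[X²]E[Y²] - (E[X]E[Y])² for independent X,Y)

Var(XY) = E[X²]E[Y²] - (E[X]E[Y])²
E[X] = 0.33333333, Var(X) = 0.11111111
E[V] = 1.25, Var(V) = 0.625
E[X²] = 0.11111111 + 0.33333333² = 0.22222222
E[V²] = 0.625 + 1.25² = 2.1875
Var(Z) = 0.22222222*2.1875 - (0.33333333*1.25)²
= 0.48611111 - 0.17361111 = 0.3125

0.3125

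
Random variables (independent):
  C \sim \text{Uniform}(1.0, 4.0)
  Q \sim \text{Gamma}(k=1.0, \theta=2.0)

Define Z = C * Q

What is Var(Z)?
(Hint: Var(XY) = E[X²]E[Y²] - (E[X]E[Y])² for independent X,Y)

Var(XY) = E[X²]E[Y²] - (E[X]E[Y])²
E[C] = 2.5, Var(C) = 0.75
E[Q] = 2, Var(Q) = 4
E[C²] = 0.75 + 2.5² = 7
E[Q²] = 4 + 2² = 8
Var(Z) = 7*8 - (2.5*2)²
= 56 - 25 = 31

31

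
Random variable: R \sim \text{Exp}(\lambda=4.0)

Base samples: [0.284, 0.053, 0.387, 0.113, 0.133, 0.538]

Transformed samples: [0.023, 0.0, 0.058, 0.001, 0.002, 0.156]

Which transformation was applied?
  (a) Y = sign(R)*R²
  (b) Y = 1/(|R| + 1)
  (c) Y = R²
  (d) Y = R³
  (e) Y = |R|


Checking option (d) Y = R³:
  R = 0.284 -> Y = 0.023 ✓
  R = 0.053 -> Y = 0.0 ✓
  R = 0.387 -> Y = 0.058 ✓
All samples match this transformation.

(d) R³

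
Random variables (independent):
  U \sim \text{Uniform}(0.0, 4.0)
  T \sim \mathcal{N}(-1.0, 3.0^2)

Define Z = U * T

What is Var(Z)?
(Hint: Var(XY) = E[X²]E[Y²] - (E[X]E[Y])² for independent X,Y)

Var(XY) = E[X²]E[Y²] - (E[X]E[Y])²
E[U] = 2, Var(U) = 1.3333333
E[T] = -1, Var(T) = 9
E[U²] = 1.3333333 + 2² = 5.3333333
E[T²] = 9 + (-1)² = 10
Var(Z) = 5.3333333*10 - (2*(-1))²
= 53.333333 - 4 = 49.333333

49.333333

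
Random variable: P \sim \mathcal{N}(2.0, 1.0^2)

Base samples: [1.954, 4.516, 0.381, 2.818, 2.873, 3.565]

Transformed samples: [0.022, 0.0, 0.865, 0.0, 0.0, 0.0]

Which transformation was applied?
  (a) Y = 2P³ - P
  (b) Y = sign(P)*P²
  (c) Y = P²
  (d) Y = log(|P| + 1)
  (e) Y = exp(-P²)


Checking option (e) Y = exp(-P²):
  P = 1.954 -> Y = 0.022 ✓
  P = 4.516 -> Y = 0.0 ✓
  P = 0.381 -> Y = 0.865 ✓
All samples match this transformation.

(e) exp(-P²)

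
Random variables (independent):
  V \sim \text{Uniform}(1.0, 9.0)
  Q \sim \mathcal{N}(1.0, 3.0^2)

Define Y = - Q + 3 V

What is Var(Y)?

For independent RVs: Var(aX + bY) = a²Var(X) + b²Var(Y)
Var(V) = 5.3333333
Var(Q) = 9
Var(Y) = 3²*5.3333333 + (-1)²*9
= 9*5.3333333 + 1*9 = 57

57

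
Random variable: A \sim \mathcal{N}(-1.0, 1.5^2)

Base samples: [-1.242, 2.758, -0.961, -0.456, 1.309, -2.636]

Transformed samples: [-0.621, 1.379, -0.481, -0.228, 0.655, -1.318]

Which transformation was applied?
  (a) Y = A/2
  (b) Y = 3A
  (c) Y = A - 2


Checking option (a) Y = A/2:
  A = -1.242 -> Y = -0.621 ✓
  A = 2.758 -> Y = 1.379 ✓
  A = -0.961 -> Y = -0.481 ✓
All samples match this transformation.

(a) A/2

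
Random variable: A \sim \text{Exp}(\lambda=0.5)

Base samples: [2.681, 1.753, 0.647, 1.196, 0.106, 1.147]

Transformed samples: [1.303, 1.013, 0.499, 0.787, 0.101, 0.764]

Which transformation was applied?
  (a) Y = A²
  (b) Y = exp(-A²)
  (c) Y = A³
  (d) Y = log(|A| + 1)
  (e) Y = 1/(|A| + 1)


Checking option (d) Y = log(|A| + 1):
  A = 2.681 -> Y = 1.303 ✓
  A = 1.753 -> Y = 1.013 ✓
  A = 0.647 -> Y = 0.499 ✓
All samples match this transformation.

(d) log(|A| + 1)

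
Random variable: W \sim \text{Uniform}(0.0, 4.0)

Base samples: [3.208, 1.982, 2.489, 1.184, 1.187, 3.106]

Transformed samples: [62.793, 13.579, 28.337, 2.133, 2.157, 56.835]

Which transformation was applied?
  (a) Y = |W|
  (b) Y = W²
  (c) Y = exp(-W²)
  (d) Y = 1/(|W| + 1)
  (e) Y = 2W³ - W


Checking option (e) Y = 2W³ - W:
  W = 3.208 -> Y = 62.793 ✓
  W = 1.982 -> Y = 13.579 ✓
  W = 2.489 -> Y = 28.337 ✓
All samples match this transformation.

(e) 2W³ - W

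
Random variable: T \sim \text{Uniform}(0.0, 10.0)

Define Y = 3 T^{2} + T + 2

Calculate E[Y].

E[Y] = 3*E[T²] + 1*E[T] + 2
E[T] = 5
E[T²] = Var(T) + (E[T])² = 8.3333333 + 25 = 33.333333
E[Y] = 3*33.333333 + 1*5 + 2 = 107

107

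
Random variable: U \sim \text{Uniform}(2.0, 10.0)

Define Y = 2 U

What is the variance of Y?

For Y = aU + b: Var(Y) = a² * Var(U)
Var(U) = (10 - 2)^2/12 = 5.3333333
Var(Y) = 2² * 5.3333333 = 4 * 5.3333333 = 21.333333

21.333333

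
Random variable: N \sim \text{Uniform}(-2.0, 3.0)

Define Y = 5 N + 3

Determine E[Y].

For Y = 5N + 3:
E[Y] = 5 * E[N] + 3
E[N] = (-2 + 3)/2 = 0.5
E[Y] = 5 * 0.5 + 3 = 5.5

5.5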